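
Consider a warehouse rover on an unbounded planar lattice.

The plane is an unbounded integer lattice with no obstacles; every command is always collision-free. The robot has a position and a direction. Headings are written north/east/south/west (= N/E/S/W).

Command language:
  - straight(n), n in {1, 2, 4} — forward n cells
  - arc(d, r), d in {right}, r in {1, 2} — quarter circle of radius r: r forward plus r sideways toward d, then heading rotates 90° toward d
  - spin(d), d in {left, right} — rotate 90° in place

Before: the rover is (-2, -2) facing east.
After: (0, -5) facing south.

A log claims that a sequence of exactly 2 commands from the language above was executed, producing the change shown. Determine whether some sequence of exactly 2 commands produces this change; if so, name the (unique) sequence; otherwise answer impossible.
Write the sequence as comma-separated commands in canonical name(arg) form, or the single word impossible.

key: cell and facing (now S) both changed — the 2 commands mix motion and turning
t0: (-2, -2) facing east
t=1 arc(right, 2) ⇒ (0, -4) facing south
t=2 straight(1) ⇒ (0, -5) facing south
all 49 alternatives checked — unique.

arc(right, 2), straight(1)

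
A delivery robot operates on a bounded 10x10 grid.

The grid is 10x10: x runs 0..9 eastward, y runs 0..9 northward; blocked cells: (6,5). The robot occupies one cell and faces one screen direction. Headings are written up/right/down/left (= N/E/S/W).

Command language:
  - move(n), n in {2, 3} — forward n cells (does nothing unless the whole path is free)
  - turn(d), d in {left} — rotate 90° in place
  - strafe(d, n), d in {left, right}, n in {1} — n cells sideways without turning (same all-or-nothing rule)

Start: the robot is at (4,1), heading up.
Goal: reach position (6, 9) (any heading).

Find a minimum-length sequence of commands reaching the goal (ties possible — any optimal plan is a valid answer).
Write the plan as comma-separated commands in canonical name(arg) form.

move(2), strafe(right, 1), move(3), strafe(right, 1), move(3)

begin: at (4,1), heading up
[1] after move(2): at (4,3), heading up
[2] after strafe(right, 1): at (5,3), heading up
[3] after move(3): at (5,6), heading up
[4] after strafe(right, 1): at (6,6), heading up
[5] after move(3): at (6,9), heading up
no 4-step plan works, so 5 is optimal.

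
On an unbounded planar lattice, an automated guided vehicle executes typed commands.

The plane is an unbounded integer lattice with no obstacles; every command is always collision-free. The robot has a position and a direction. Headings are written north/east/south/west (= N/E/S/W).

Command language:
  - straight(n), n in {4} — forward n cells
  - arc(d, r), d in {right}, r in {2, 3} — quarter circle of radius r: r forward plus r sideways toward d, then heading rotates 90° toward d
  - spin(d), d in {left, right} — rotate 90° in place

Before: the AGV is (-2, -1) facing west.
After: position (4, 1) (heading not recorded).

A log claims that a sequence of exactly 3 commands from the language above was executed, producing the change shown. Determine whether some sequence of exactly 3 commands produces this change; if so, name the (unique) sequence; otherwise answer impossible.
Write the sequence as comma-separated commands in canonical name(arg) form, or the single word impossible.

spin(right), arc(right, 2), straight(4)

key: order matters: swapping spin(right) and straight(4) lands elsewhere
initial: (-2, -1) facing west
[1] after spin(right): (-2, -1) facing north
[2] after arc(right, 2): (0, 1) facing east
[3] after straight(4): (4, 1) facing east
uniquely the one of 125 3-step routes that fits.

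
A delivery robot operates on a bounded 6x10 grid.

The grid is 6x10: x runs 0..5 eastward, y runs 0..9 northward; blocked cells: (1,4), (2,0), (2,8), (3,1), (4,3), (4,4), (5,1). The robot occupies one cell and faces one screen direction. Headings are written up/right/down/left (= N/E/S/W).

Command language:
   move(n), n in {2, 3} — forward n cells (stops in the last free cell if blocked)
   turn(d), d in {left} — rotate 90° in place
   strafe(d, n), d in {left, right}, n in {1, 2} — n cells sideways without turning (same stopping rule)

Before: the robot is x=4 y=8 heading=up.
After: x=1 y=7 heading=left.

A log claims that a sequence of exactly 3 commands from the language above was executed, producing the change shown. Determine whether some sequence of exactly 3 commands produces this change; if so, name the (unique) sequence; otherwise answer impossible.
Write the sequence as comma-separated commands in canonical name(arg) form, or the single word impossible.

key: order matters: swapping turn(left) and move(3) lands elsewhere
start: x=4 y=8 heading=up
step 1 (turn(left)): x=4 y=8 heading=left
step 2 (strafe(left, 1)): x=4 y=7 heading=left
step 3 (move(3)): x=1 y=7 heading=left
no rival 3-sequence matches.

turn(left), strafe(left, 1), move(3)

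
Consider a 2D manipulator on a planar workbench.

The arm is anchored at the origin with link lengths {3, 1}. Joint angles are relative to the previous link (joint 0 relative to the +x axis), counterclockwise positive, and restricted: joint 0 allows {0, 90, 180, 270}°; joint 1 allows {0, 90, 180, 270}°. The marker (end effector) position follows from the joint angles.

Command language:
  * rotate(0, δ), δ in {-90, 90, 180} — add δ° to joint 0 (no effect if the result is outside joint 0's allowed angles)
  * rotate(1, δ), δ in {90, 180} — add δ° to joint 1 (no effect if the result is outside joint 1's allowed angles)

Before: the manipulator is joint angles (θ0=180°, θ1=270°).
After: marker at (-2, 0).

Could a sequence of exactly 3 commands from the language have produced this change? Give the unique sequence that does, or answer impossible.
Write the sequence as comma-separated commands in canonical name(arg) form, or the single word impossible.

begin: joint angles (θ0=180°, θ1=270°)
[1] after rotate(1, 90): joint angles (θ0=180°, θ1=0°)
[2] after rotate(1, 90): joint angles (θ0=180°, θ1=90°)
[3] after rotate(1, 90): joint angles (θ0=180°, θ1=180°)
uniquely the one of 125 3-step routes that fits.

rotate(1, 90), rotate(1, 90), rotate(1, 90)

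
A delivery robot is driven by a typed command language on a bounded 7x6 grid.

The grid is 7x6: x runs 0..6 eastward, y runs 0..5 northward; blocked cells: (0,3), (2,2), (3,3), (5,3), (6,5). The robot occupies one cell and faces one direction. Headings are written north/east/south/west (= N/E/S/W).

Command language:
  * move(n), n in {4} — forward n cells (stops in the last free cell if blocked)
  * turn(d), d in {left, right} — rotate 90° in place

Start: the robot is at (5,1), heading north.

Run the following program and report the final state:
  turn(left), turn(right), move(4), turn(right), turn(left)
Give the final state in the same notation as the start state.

start: at (5,1), heading north
t=1 turn(left) ⇒ at (5,1), heading west
t=2 turn(right) ⇒ at (5,1), heading north
t=3 move(4) ⇒ at (5,2), heading north
t=4 turn(right) ⇒ at (5,2), heading east
t=5 turn(left) ⇒ at (5,2), heading north

at (5,2), heading north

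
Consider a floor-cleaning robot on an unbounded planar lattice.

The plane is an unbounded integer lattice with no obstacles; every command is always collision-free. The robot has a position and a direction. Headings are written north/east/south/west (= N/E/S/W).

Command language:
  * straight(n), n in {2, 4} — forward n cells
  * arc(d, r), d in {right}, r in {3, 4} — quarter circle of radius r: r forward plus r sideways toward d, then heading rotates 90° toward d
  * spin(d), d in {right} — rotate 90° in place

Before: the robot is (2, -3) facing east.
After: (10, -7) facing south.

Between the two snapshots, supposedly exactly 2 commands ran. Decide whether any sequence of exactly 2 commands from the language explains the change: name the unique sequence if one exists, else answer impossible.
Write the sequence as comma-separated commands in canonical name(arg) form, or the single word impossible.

key: position moved to (10,-7) AND the heading swung to S — translation plus rotation needed
start: (2, -3) facing east
[1] after straight(4): (6, -3) facing east
[2] after arc(right, 4): (10, -7) facing south
no rival 2-sequence matches.

straight(4), arc(right, 4)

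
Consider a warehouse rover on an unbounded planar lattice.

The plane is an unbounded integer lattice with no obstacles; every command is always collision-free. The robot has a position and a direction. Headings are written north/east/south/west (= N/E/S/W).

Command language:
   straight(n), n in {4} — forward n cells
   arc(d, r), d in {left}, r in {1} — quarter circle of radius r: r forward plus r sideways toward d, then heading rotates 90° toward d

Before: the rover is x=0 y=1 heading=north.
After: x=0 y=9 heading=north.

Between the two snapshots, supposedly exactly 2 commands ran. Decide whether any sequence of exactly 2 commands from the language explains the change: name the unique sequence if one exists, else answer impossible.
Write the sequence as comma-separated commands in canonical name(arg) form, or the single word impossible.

straight(4), straight(4)

key: still facing N at the end — nothing in the sequence rotates
initial: x=0 y=1 heading=north
1. straight(4) → x=0 y=5 heading=north
2. straight(4) → x=0 y=9 heading=north
all 4 alternatives checked — unique.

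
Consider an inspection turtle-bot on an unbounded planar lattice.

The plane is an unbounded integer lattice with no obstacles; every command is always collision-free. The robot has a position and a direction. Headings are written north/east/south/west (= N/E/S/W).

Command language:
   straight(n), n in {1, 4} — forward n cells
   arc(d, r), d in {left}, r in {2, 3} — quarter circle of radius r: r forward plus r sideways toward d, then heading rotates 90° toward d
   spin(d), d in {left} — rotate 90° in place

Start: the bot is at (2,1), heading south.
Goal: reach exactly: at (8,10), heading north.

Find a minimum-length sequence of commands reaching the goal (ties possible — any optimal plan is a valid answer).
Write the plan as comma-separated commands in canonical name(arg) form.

arc(left, 2), straight(1), arc(left, 3), straight(4), straight(4)

initial: at (2,1), heading south
[1] after arc(left, 2): at (4,-1), heading east
[2] after straight(1): at (5,-1), heading east
[3] after arc(left, 3): at (8,2), heading north
[4] after straight(4): at (8,6), heading north
[5] after straight(4): at (8,10), heading north
no 4-step plan works, so 5 is optimal.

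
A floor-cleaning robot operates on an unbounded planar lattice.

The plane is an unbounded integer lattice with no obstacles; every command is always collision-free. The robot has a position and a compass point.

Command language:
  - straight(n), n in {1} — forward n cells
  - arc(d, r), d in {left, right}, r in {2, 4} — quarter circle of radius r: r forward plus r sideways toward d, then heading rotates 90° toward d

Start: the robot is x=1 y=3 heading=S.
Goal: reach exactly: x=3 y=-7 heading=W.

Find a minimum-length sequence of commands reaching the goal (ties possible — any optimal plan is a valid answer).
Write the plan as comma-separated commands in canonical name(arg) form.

start: x=1 y=3 heading=S
step 1 (arc(left, 2)): x=3 y=1 heading=E
step 2 (arc(right, 4)): x=7 y=-3 heading=S
step 3 (arc(right, 4)): x=3 y=-7 heading=W
no 2-step plan works, so 3 is optimal.

arc(left, 2), arc(right, 4), arc(right, 4)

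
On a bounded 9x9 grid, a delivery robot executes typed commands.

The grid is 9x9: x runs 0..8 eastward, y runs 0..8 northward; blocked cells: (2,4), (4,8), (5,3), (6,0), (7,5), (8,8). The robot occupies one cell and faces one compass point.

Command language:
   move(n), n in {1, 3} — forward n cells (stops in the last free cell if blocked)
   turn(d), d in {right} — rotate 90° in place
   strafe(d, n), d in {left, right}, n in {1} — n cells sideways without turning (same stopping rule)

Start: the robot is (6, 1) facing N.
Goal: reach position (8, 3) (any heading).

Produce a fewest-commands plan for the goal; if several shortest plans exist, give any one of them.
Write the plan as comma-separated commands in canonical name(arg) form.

begin: (6, 1) facing N
1. turn(right) → (6, 1) facing E
2. strafe(left, 1) → (6, 2) facing E
3. strafe(left, 1) → (6, 3) facing E
4. move(3) → (8, 3) facing E
shorter routes all fall short; 4 is best.

turn(right), strafe(left, 1), strafe(left, 1), move(3)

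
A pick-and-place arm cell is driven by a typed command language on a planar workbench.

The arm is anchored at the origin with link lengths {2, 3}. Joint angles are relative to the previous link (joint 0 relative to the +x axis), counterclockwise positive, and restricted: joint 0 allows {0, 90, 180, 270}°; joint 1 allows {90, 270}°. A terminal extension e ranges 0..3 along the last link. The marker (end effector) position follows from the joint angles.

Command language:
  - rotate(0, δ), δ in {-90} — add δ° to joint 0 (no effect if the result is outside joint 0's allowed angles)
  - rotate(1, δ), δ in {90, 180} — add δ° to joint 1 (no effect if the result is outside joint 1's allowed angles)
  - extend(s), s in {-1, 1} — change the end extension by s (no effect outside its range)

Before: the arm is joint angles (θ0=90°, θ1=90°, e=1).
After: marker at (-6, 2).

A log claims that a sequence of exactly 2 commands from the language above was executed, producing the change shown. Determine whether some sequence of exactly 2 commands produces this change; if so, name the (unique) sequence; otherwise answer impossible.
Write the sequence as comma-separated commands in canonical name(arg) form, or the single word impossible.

begin: joint angles (θ0=90°, θ1=90°, e=1)
[1] after extend(1): joint angles (θ0=90°, θ1=90°, e=2)
[2] after extend(1): joint angles (θ0=90°, θ1=90°, e=3)
all 25 alternatives checked — unique.

extend(1), extend(1)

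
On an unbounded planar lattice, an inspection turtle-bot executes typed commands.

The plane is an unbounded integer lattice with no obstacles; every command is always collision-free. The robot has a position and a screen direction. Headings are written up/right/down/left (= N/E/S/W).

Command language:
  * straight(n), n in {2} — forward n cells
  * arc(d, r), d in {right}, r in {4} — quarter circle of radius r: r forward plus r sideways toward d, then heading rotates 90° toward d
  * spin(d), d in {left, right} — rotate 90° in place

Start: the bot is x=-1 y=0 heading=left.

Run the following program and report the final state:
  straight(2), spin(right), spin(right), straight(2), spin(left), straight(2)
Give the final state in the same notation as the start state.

x=-1 y=2 heading=up

initial: x=-1 y=0 heading=left
1. straight(2) → x=-3 y=0 heading=left
2. spin(right) → x=-3 y=0 heading=up
3. spin(right) → x=-3 y=0 heading=right
4. straight(2) → x=-1 y=0 heading=right
5. spin(left) → x=-1 y=0 heading=up
6. straight(2) → x=-1 y=2 heading=up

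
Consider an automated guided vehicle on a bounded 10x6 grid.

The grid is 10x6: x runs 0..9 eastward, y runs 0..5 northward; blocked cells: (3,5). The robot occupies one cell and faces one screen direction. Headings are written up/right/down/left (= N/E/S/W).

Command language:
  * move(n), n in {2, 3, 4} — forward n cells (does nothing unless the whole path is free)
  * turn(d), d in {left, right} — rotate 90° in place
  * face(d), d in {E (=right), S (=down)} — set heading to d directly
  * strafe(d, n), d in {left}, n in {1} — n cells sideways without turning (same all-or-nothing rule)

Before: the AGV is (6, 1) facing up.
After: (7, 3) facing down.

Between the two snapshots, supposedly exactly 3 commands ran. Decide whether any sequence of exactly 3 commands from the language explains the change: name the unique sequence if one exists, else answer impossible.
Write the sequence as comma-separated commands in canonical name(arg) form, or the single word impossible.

key: order matters: swapping move(2) and strafe(left, 1) lands elsewhere
from: (6, 1) facing up
t=1 move(2) ⇒ (6, 3) facing up
t=2 face(S) ⇒ (6, 3) facing down
t=3 strafe(left, 1) ⇒ (7, 3) facing down
uniquely the one of 512 3-step routes that fits.

move(2), face(S), strafe(left, 1)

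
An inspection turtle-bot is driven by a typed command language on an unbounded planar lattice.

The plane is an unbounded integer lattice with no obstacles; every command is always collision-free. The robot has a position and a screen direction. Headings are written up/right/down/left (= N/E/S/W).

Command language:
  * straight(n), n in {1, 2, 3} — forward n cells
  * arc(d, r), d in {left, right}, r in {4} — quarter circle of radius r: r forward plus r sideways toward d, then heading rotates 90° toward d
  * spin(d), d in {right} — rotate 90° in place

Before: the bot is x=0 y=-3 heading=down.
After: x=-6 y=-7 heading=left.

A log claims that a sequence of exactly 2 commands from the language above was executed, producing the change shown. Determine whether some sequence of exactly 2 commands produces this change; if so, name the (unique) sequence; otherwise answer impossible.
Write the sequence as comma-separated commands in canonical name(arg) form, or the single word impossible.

key: position moved to (-6,-7) AND the heading swung to W — translation plus rotation needed
start: x=0 y=-3 heading=down
step 1 (arc(right, 4)): x=-4 y=-7 heading=left
step 2 (straight(2)): x=-6 y=-7 heading=left
uniquely the one of 36 2-step routes that fits.

arc(right, 4), straight(2)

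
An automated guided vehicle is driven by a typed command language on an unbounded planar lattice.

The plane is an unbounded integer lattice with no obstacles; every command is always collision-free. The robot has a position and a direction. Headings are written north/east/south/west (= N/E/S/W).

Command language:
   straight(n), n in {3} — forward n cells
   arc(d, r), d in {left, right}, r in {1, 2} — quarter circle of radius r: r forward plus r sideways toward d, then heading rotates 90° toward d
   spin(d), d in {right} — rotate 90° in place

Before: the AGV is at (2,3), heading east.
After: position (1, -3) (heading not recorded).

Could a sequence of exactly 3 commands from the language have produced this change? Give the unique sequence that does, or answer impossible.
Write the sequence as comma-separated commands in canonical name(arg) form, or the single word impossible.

arc(right, 1), straight(3), arc(right, 2)

key: running arc(right, 2) before arc(right, 1) would end elsewhere — order is forced
begin: at (2,3), heading east
step 1 (arc(right, 1)): at (3,2), heading south
step 2 (straight(3)): at (3,-1), heading south
step 3 (arc(right, 2)): at (1,-3), heading west
uniquely the one of 216 3-step routes that fits.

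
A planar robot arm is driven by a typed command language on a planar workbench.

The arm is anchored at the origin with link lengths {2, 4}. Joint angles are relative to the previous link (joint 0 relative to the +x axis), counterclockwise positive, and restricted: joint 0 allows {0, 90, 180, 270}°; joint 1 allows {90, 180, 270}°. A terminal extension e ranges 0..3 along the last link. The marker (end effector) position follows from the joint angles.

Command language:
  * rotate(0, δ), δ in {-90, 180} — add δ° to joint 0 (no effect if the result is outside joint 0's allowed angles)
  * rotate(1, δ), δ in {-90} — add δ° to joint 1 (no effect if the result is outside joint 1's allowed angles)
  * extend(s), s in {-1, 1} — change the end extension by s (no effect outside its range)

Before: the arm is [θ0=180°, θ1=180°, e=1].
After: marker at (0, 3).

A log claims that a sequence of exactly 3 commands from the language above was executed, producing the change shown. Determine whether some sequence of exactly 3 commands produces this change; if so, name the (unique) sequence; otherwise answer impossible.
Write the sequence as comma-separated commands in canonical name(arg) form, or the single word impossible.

start: [θ0=180°, θ1=180°, e=1]
step 1 (rotate(0, -90)): [θ0=90°, θ1=180°, e=1]
step 2 (rotate(0, -90)): [θ0=0°, θ1=180°, e=1]
step 3 (rotate(0, -90)): [θ0=270°, θ1=180°, e=1]
all 125 alternatives checked — unique.

rotate(0, -90), rotate(0, -90), rotate(0, -90)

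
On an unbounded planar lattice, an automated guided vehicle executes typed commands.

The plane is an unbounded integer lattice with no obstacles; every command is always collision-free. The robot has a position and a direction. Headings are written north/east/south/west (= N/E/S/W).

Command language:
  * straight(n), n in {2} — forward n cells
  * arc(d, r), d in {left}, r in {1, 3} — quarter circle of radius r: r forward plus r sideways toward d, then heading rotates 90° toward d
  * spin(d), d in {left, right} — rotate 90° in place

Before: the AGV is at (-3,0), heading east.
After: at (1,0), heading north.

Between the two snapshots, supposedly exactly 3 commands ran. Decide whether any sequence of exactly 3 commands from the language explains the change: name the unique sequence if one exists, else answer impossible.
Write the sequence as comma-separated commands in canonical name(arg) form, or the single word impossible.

key: position moved to (1,0) AND the heading swung to N — translation plus rotation needed
t0: at (-3,0), heading east
1. straight(2) → at (-1,0), heading east
2. straight(2) → at (1,0), heading east
3. spin(left) → at (1,0), heading north
no other 3-command option fits: unique.

straight(2), straight(2), spin(left)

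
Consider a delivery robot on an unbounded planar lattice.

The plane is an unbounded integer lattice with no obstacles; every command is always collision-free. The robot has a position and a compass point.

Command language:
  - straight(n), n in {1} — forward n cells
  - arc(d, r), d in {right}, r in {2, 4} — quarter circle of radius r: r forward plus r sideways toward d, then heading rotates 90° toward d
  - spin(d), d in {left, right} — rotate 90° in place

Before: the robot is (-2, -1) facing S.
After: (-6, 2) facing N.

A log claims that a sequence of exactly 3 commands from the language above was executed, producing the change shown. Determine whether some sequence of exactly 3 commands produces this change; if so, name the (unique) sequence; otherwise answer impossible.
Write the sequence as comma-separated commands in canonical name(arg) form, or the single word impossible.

straight(1), spin(right), arc(right, 4)

key: order matters: swapping straight(1) and arc(right, 4) lands elsewhere
from: (-2, -1) facing S
[1] after straight(1): (-2, -2) facing S
[2] after spin(right): (-2, -2) facing W
[3] after arc(right, 4): (-6, 2) facing N
no rival 3-sequence matches.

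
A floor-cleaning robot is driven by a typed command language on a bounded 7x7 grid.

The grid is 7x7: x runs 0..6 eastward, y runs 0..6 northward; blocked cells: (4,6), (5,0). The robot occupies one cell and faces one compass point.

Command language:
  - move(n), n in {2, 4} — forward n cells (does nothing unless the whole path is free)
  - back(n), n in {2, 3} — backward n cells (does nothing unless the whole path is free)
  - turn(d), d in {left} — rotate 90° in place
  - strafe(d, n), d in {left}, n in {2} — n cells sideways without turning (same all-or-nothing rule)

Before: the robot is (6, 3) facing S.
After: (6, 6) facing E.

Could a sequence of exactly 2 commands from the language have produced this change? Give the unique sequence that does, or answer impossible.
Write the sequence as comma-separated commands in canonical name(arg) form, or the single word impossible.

back(3), turn(left)

key: order matters: swapping back(3) and turn(left) lands elsewhere
initial: (6, 3) facing S
[1] after back(3): (6, 6) facing S
[2] after turn(left): (6, 6) facing E
all 36 alternatives checked — unique.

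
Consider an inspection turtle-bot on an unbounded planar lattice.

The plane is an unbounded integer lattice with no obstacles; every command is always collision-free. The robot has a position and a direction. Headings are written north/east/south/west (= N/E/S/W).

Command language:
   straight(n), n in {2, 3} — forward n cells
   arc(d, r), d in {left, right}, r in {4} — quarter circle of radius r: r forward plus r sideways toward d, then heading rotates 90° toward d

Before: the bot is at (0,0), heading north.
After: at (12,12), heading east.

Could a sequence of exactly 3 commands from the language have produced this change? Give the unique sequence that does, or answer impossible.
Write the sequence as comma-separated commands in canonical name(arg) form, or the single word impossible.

arc(right, 4), arc(left, 4), arc(right, 4)

key: position moved to (12,12) AND the heading swung to E — translation plus rotation needed
initial: at (0,0), heading north
1. arc(right, 4) → at (4,4), heading east
2. arc(left, 4) → at (8,8), heading north
3. arc(right, 4) → at (12,12), heading east
all 64 alternatives checked — unique.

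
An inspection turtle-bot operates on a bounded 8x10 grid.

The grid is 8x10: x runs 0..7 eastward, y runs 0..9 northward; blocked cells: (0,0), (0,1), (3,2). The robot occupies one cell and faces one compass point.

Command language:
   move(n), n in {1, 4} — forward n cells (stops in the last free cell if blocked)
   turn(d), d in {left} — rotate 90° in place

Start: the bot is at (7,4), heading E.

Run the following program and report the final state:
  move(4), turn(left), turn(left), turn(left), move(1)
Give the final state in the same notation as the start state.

t0: at (7,4), heading E
[1] after move(4): at (7,4), heading E
[2] after turn(left): at (7,4), heading N
[3] after turn(left): at (7,4), heading W
[4] after turn(left): at (7,4), heading S
[5] after move(1): at (7,3), heading S

at (7,3), heading S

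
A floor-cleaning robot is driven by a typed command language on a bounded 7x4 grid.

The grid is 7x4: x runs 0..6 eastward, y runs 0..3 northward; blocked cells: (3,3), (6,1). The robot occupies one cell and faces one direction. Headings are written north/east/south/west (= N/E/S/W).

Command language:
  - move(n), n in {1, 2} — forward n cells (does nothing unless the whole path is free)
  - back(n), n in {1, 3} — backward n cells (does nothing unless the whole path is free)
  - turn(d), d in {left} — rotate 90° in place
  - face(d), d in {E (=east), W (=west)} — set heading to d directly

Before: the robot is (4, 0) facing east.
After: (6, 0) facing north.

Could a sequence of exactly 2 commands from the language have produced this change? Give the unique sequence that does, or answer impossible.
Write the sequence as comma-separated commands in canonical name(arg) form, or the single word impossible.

key: cell and facing (now N) both changed — the 2 commands mix motion and turning
initial: (4, 0) facing east
step 1 (move(2)): (6, 0) facing east
step 2 (turn(left)): (6, 0) facing north
all 49 alternatives checked — unique.

move(2), turn(left)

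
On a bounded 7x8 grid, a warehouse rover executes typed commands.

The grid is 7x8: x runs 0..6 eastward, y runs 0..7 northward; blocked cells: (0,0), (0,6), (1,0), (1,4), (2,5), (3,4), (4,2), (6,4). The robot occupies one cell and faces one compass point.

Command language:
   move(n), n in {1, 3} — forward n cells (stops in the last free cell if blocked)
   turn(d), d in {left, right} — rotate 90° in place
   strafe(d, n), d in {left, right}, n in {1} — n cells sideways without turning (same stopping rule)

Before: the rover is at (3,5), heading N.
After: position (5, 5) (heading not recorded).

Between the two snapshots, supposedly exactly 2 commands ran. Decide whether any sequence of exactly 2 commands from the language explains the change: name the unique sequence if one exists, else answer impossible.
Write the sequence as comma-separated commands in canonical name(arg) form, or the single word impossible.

strafe(right, 1), strafe(right, 1)

initial: at (3,5), heading N
t=1 strafe(right, 1) ⇒ at (4,5), heading N
t=2 strafe(right, 1) ⇒ at (5,5), heading N
no other 2-command option fits: unique.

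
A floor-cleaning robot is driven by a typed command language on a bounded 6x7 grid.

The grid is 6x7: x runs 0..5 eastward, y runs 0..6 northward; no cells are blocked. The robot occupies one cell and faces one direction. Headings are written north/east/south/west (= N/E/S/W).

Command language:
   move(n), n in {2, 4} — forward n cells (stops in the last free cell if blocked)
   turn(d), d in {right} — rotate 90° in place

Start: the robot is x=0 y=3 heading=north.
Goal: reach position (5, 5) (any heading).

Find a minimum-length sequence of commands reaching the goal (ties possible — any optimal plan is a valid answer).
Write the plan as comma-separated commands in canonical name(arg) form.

begin: x=0 y=3 heading=north
step 1 (move(2)): x=0 y=5 heading=north
step 2 (turn(right)): x=0 y=5 heading=east
step 3 (move(4)): x=4 y=5 heading=east
step 4 (move(4)): x=5 y=5 heading=east
no 3-step plan works, so 4 is optimal.

move(2), turn(right), move(4), move(4)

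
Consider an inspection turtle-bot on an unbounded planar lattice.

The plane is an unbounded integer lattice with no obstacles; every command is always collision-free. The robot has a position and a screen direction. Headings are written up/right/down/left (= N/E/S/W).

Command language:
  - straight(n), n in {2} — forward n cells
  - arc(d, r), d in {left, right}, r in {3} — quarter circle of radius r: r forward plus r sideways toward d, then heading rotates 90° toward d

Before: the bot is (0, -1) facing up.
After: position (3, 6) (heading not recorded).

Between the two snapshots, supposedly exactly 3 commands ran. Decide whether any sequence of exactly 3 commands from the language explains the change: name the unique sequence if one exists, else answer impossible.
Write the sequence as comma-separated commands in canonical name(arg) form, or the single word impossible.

key: running arc(right, 3) before straight(2) would end elsewhere — order is forced
from: (0, -1) facing up
t=1 straight(2) ⇒ (0, 1) facing up
t=2 straight(2) ⇒ (0, 3) facing up
t=3 arc(right, 3) ⇒ (3, 6) facing right
uniquely the one of 27 3-step routes that fits.

straight(2), straight(2), arc(right, 3)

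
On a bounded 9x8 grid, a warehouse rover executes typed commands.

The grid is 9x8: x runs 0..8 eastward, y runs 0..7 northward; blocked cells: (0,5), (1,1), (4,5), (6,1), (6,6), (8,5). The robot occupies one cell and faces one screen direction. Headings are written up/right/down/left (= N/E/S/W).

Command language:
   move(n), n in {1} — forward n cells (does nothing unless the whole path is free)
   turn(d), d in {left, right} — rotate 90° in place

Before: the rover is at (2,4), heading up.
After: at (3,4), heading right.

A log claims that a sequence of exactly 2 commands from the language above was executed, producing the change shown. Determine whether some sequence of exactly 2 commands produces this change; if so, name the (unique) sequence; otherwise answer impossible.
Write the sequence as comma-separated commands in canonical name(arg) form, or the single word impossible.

turn(right), move(1)

key: running move(1) before turn(right) would end elsewhere — order is forced
start: at (2,4), heading up
[1] after turn(right): at (2,4), heading right
[2] after move(1): at (3,4), heading right
no other 2-command option fits: unique.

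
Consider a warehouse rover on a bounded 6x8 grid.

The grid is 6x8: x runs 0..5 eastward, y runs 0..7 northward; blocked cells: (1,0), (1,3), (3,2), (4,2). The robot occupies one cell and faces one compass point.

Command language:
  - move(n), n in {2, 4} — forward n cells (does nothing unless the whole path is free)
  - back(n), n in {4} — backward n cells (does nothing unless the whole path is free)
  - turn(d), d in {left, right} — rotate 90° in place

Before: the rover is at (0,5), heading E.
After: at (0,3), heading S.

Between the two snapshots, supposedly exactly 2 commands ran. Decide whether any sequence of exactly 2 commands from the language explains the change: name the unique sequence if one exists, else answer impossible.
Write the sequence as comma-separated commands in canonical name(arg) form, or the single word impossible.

turn(right), move(2)

key: running move(2) before turn(right) would end elsewhere — order is forced
from: at (0,5), heading E
step 1 (turn(right)): at (0,5), heading S
step 2 (move(2)): at (0,3), heading S
all 25 alternatives checked — unique.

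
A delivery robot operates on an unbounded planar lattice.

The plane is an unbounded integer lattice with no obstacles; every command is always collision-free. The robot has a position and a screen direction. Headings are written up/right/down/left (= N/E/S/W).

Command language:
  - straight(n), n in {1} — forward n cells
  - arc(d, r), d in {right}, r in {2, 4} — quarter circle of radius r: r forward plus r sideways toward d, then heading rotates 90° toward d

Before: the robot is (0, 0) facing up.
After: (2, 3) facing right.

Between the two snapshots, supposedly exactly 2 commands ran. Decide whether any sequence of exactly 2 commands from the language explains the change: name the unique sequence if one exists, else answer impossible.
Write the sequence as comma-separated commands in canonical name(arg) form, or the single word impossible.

key: position moved to (2,3) AND the heading swung to E — translation plus rotation needed
begin: (0, 0) facing up
step 1 (straight(1)): (0, 1) facing up
step 2 (arc(right, 2)): (2, 3) facing right
no rival 2-sequence matches.

straight(1), arc(right, 2)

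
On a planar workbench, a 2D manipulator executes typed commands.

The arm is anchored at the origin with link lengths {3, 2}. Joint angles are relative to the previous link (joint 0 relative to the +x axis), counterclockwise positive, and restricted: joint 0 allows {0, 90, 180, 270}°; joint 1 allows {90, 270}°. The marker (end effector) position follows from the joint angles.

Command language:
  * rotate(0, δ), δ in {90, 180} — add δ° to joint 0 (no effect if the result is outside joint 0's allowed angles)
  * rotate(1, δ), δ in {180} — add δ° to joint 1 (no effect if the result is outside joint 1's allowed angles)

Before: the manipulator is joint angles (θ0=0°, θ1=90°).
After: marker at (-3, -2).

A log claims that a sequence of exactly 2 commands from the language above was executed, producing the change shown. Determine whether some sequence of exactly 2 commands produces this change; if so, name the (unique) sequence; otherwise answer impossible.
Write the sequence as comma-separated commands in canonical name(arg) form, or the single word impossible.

rotate(0, 90), rotate(0, 90)

start: joint angles (θ0=0°, θ1=90°)
1. rotate(0, 90) → joint angles (θ0=90°, θ1=90°)
2. rotate(0, 90) → joint angles (θ0=180°, θ1=90°)
all 9 alternatives checked — unique.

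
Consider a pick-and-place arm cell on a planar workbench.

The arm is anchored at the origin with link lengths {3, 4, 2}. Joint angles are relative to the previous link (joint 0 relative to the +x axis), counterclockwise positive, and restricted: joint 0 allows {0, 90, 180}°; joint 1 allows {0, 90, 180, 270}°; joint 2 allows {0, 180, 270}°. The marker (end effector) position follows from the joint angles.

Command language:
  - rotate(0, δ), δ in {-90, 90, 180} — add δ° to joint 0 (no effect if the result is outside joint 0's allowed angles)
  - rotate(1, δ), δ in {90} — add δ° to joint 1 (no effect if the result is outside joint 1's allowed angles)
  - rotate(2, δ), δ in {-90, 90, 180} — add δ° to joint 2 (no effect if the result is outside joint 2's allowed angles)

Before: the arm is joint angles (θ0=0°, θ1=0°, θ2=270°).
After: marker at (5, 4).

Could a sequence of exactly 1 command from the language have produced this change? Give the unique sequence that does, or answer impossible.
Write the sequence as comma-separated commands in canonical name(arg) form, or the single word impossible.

begin: joint angles (θ0=0°, θ1=0°, θ2=270°)
t=1 rotate(1, 90) ⇒ joint angles (θ0=0°, θ1=90°, θ2=270°)
all 7 alternatives checked — unique.

rotate(1, 90)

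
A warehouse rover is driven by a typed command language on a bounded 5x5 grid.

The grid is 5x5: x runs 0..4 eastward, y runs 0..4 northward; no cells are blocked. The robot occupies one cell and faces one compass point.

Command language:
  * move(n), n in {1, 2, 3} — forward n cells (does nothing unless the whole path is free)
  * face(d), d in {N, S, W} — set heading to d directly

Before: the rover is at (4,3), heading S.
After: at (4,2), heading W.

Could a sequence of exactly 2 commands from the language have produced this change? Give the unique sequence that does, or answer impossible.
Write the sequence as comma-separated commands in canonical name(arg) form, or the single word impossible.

key: position moved to (4,2) AND the heading swung to W — translation plus rotation needed
initial: at (4,3), heading S
step 1 (move(1)): at (4,2), heading S
step 2 (face(W)): at (4,2), heading W
no rival 2-sequence matches.

move(1), face(W)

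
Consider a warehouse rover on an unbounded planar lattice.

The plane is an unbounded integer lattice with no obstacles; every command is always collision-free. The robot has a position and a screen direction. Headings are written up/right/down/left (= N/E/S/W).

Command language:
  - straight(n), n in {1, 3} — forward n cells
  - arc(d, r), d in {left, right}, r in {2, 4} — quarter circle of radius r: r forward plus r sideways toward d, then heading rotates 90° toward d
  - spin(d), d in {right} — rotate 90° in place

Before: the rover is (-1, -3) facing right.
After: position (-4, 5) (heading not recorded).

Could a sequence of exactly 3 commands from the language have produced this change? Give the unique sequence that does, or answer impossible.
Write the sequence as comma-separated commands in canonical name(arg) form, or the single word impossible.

arc(left, 4), arc(left, 4), straight(3)

key: running straight(3) before arc(left, 4) would end elsewhere — order is forced
from: (-1, -3) facing right
1. arc(left, 4) → (3, 1) facing up
2. arc(left, 4) → (-1, 5) facing left
3. straight(3) → (-4, 5) facing left
uniquely the one of 343 3-step routes that fits.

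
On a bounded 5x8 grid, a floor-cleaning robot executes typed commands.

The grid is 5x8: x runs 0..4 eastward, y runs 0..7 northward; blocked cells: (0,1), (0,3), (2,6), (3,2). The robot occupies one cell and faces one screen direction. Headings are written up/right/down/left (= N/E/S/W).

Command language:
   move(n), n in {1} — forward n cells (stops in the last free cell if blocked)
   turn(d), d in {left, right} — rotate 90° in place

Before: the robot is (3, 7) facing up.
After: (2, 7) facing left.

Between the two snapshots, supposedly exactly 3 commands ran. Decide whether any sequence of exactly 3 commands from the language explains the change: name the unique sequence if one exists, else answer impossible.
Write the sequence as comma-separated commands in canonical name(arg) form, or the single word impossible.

key: the first move(1) runs into the grid edge before its full distance
begin: (3, 7) facing up
1. move(1) → (3, 7) facing up
2. turn(left) → (3, 7) facing left
3. move(1) → (2, 7) facing left
uniquely the one of 27 3-step routes that fits.

move(1), turn(left), move(1)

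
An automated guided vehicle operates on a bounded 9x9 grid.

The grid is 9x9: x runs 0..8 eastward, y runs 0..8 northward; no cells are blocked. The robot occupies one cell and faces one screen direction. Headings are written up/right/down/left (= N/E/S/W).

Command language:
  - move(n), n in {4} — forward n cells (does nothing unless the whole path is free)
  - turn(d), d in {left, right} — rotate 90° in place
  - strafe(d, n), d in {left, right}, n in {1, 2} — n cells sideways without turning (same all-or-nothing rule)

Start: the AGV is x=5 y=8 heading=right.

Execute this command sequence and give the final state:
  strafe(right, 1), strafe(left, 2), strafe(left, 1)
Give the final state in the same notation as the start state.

x=5 y=8 heading=right

initial: x=5 y=8 heading=right
1. strafe(right, 1) → x=5 y=7 heading=right
2. strafe(left, 2) → x=5 y=7 heading=right
3. strafe(left, 1) → x=5 y=8 heading=right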